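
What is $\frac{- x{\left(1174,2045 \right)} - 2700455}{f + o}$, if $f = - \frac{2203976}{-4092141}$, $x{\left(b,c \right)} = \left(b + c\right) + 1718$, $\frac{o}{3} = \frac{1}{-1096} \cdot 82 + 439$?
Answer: $- \frac{6066823347301056}{2954068079461} \approx -2053.7$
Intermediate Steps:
$o = \frac{721593}{548}$ ($o = 3 \left(\frac{1}{-1096} \cdot 82 + 439\right) = 3 \left(\left(- \frac{1}{1096}\right) 82 + 439\right) = 3 \left(- \frac{41}{548} + 439\right) = 3 \cdot \frac{240531}{548} = \frac{721593}{548} \approx 1316.8$)
$x{\left(b,c \right)} = 1718 + b + c$
$f = \frac{2203976}{4092141}$ ($f = \left(-2203976\right) \left(- \frac{1}{4092141}\right) = \frac{2203976}{4092141} \approx 0.53859$)
$\frac{- x{\left(1174,2045 \right)} - 2700455}{f + o} = \frac{- (1718 + 1174 + 2045) - 2700455}{\frac{2203976}{4092141} + \frac{721593}{548}} = \frac{\left(-1\right) 4937 - 2700455}{\frac{2954068079461}{2242493268}} = \left(-4937 - 2700455\right) \frac{2242493268}{2954068079461} = \left(-2705392\right) \frac{2242493268}{2954068079461} = - \frac{6066823347301056}{2954068079461}$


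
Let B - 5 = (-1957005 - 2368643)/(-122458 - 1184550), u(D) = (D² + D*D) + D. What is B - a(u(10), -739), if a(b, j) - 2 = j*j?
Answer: -44611016831/81688 ≈ -5.4612e+5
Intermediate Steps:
u(D) = D + 2*D² (u(D) = (D² + D²) + D = 2*D² + D = D + 2*D²)
a(b, j) = 2 + j² (a(b, j) = 2 + j*j = 2 + j²)
B = 678793/81688 (B = 5 + (-1957005 - 2368643)/(-122458 - 1184550) = 5 - 4325648/(-1307008) = 5 - 4325648*(-1/1307008) = 5 + 270353/81688 = 678793/81688 ≈ 8.3096)
B - a(u(10), -739) = 678793/81688 - (2 + (-739)²) = 678793/81688 - (2 + 546121) = 678793/81688 - 1*546123 = 678793/81688 - 546123 = -44611016831/81688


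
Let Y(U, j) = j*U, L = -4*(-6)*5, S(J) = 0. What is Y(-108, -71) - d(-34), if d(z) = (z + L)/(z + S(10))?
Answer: 130399/17 ≈ 7670.5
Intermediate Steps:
L = 120 (L = 24*5 = 120)
Y(U, j) = U*j
d(z) = (120 + z)/z (d(z) = (z + 120)/(z + 0) = (120 + z)/z)
Y(-108, -71) - d(-34) = -108*(-71) - (120 - 34)/(-34) = 7668 - (-1)*86/34 = 7668 - 1*(-43/17) = 7668 + 43/17 = 130399/17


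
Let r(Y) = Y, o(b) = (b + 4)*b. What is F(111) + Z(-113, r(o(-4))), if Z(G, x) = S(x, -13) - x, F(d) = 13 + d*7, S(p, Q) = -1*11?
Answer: 779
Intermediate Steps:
o(b) = b*(4 + b) (o(b) = (4 + b)*b = b*(4 + b))
S(p, Q) = -11
F(d) = 13 + 7*d
Z(G, x) = -11 - x
F(111) + Z(-113, r(o(-4))) = (13 + 7*111) + (-11 - (-4)*(4 - 4)) = (13 + 777) + (-11 - (-4)*0) = 790 + (-11 - 1*0) = 790 + (-11 + 0) = 790 - 11 = 779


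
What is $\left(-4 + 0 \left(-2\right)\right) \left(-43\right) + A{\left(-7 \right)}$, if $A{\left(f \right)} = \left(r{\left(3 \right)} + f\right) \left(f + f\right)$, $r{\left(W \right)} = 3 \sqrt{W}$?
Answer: $270 - 42 \sqrt{3} \approx 197.25$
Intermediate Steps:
$A{\left(f \right)} = 2 f \left(f + 3 \sqrt{3}\right)$ ($A{\left(f \right)} = \left(3 \sqrt{3} + f\right) \left(f + f\right) = \left(f + 3 \sqrt{3}\right) 2 f = 2 f \left(f + 3 \sqrt{3}\right)$)
$\left(-4 + 0 \left(-2\right)\right) \left(-43\right) + A{\left(-7 \right)} = \left(-4 + 0 \left(-2\right)\right) \left(-43\right) + 2 \left(-7\right) \left(-7 + 3 \sqrt{3}\right) = \left(-4 + 0\right) \left(-43\right) + \left(98 - 42 \sqrt{3}\right) = \left(-4\right) \left(-43\right) + \left(98 - 42 \sqrt{3}\right) = 172 + \left(98 - 42 \sqrt{3}\right) = 270 - 42 \sqrt{3}$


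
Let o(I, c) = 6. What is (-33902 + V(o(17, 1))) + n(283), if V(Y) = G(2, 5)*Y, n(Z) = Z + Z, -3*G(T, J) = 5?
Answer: -33346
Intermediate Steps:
G(T, J) = -5/3 (G(T, J) = -⅓*5 = -5/3)
n(Z) = 2*Z
V(Y) = -5*Y/3
(-33902 + V(o(17, 1))) + n(283) = (-33902 - 5/3*6) + 2*283 = (-33902 - 10) + 566 = -33912 + 566 = -33346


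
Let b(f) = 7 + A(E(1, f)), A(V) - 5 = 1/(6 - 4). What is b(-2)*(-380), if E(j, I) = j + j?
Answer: -4750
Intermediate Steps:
E(j, I) = 2*j
A(V) = 11/2 (A(V) = 5 + 1/(6 - 4) = 5 + 1/2 = 11/2)
b(f) = 25/2 (b(f) = 7 + 11/2 = 25/2)
b(-2)*(-380) = (25/2)*(-380) = -4750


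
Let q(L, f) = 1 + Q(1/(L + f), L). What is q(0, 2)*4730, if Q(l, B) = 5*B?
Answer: 4730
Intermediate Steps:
q(L, f) = 1 + 5*L
q(0, 2)*4730 = (1 + 5*0)*4730 = (1 + 0)*4730 = 1*4730 = 4730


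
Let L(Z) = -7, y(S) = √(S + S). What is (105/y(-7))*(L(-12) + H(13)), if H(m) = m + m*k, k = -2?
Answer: 150*I*√14 ≈ 561.25*I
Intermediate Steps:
y(S) = √2*√S (y(S) = √(2*S) = √2*√S)
H(m) = -m (H(m) = m + m*(-2) = m - 2*m = -m)
(105/y(-7))*(L(-12) + H(13)) = (105/((√2*√(-7))))*(-7 - 1*13) = (105/((√2*(I*√7))))*(-7 - 13) = (105/((I*√14)))*(-20) = (105*(-I*√14/14))*(-20) = -15*I*√14/2*(-20) = 150*I*√14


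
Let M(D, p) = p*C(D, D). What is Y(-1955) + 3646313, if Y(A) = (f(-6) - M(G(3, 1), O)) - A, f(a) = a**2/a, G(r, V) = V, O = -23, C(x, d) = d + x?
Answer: 3648308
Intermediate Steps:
f(a) = a
M(D, p) = 2*D*p (M(D, p) = p*(D + D) = p*(2*D) = 2*D*p)
Y(A) = 40 - A (Y(A) = (-6 - 2*(-23)) - A = (-6 - 1*(-46)) - A = (-6 + 46) - A = 40 - A)
Y(-1955) + 3646313 = (40 - 1*(-1955)) + 3646313 = (40 + 1955) + 3646313 = 1995 + 3646313 = 3648308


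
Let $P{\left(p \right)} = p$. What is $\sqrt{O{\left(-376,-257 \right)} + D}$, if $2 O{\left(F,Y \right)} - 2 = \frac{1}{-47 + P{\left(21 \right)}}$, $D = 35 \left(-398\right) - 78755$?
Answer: $\frac{i \sqrt{62654397}}{26} \approx 304.44 i$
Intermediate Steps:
$D = -92685$ ($D = -13930 - 78755 = -92685$)
$O{\left(F,Y \right)} = \frac{51}{52}$ ($O{\left(F,Y \right)} = 1 + \frac{1}{2 \left(-47 + 21\right)} = 1 + \frac{1}{2 \left(-26\right)} = 1 + \frac{1}{2} \left(- \frac{1}{26}\right) = 1 - \frac{1}{52} = \frac{51}{52}$)
$\sqrt{O{\left(-376,-257 \right)} + D} = \sqrt{\frac{51}{52} - 92685} = \sqrt{- \frac{4819569}{52}} = \frac{i \sqrt{62654397}}{26}$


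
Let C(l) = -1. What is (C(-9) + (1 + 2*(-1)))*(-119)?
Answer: 238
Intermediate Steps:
(C(-9) + (1 + 2*(-1)))*(-119) = (-1 + (1 + 2*(-1)))*(-119) = (-1 + (1 - 2))*(-119) = (-1 - 1)*(-119) = -2*(-119) = 238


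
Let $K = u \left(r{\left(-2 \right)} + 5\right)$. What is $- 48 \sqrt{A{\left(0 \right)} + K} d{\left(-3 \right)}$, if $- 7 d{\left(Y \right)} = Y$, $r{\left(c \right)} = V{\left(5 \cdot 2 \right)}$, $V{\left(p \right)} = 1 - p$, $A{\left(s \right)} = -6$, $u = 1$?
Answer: $- \frac{144 i \sqrt{10}}{7} \approx - 65.053 i$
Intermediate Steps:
$r{\left(c \right)} = -9$ ($r{\left(c \right)} = 1 - 5 \cdot 2 = 1 - 10 = -9$)
$d{\left(Y \right)} = - \frac{Y}{7}$
$K = -4$ ($K = 1 \left(-9 + 5\right) = 1 \left(-4\right) = -4$)
$- 48 \sqrt{A{\left(0 \right)} + K} d{\left(-3 \right)} = - 48 \sqrt{-6 - 4} \left(\left(- \frac{1}{7}\right) \left(-3\right)\right) = - 48 \sqrt{-10} \cdot \frac{3}{7} = - 48 i \sqrt{10} \cdot \frac{3}{7} = - \frac{144 i \sqrt{10}}{7}$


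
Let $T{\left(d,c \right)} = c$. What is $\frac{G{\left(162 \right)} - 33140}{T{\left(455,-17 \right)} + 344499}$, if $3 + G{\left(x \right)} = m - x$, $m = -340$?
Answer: $- \frac{33645}{344482} \approx -0.097668$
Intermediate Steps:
$G{\left(x \right)} = -343 - x$ ($G{\left(x \right)} = -3 - \left(340 + x\right) = -343 - x$)
$\frac{G{\left(162 \right)} - 33140}{T{\left(455,-17 \right)} + 344499} = \frac{\left(-343 - 162\right) - 33140}{-17 + 344499} = \frac{\left(-343 - 162\right) - 33140}{344482} = \left(-505 - 33140\right) \frac{1}{344482} = \left(-33645\right) \frac{1}{344482} = - \frac{33645}{344482}$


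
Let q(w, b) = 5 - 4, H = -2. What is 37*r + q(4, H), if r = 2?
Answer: 75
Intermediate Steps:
q(w, b) = 1
37*r + q(4, H) = 37*2 + 1 = 74 + 1 = 75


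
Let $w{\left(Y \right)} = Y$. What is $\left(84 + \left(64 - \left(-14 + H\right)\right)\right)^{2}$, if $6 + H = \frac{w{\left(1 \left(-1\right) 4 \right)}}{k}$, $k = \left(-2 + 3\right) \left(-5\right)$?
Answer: $\frac{698896}{25} \approx 27956.0$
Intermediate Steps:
$k = -5$ ($k = 1 \left(-5\right) = -5$)
$H = - \frac{26}{5}$ ($H = -6 + \frac{1 \left(-1\right) 4}{-5} = -6 + \left(-1\right) 4 \left(- \frac{1}{5}\right) = -6 - - \frac{4}{5} = -6 + \frac{4}{5} = - \frac{26}{5} \approx -5.2$)
$\left(84 + \left(64 - \left(-14 + H\right)\right)\right)^{2} = \left(84 + \left(64 + \left(14 - - \frac{26}{5}\right)\right)\right)^{2} = \left(84 + \left(64 + \left(14 + \frac{26}{5}\right)\right)\right)^{2} = \left(84 + \left(64 + \frac{96}{5}\right)\right)^{2} = \left(84 + \frac{416}{5}\right)^{2} = \left(\frac{836}{5}\right)^{2} = \frac{698896}{25}$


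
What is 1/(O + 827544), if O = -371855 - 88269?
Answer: 1/367420 ≈ 2.7217e-6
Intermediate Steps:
O = -460124
1/(O + 827544) = 1/(-460124 + 827544) = 1/367420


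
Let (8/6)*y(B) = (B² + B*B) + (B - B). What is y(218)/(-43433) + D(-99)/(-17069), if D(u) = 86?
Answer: -7221988/4386733 ≈ -1.6463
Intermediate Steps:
y(B) = 3*B²/2 (y(B) = 3*((B² + B*B) + (B - B))/4 = 3*((B² + B²) + 0)/4 = 3*(2*B² + 0)/4 = 3*(2*B²)/4 = 3*B²/2)
y(218)/(-43433) + D(-99)/(-17069) = ((3/2)*218²)/(-43433) + 86/(-17069) = ((3/2)*47524)*(-1/43433) + 86*(-1/17069) = 71286*(-1/43433) - 86/17069 = -71286/43433 - 86/17069 = -7221988/4386733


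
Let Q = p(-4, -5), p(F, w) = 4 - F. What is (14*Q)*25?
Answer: 2800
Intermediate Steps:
Q = 8 (Q = 4 - 1*(-4) = 4 + 4 = 8)
(14*Q)*25 = (14*8)*25 = 112*25 = 2800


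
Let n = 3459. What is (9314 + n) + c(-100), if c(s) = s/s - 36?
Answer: 12738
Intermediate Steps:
c(s) = -35 (c(s) = 1 - 36 = -35)
(9314 + n) + c(-100) = (9314 + 3459) - 35 = 12773 - 35 = 12738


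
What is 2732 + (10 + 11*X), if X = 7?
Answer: 2819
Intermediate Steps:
2732 + (10 + 11*X) = 2732 + (10 + 11*7) = 2732 + (10 + 77) = 2732 + 87 = 2819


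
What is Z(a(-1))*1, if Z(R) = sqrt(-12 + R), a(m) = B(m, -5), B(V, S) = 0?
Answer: 2*I*sqrt(3) ≈ 3.4641*I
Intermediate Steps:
a(m) = 0
Z(a(-1))*1 = sqrt(-12 + 0)*1 = sqrt(-12)*1 = (2*I*sqrt(3))*1 = 2*I*sqrt(3)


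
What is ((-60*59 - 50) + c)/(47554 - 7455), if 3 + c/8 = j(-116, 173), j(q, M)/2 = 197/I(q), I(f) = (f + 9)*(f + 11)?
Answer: -40600138/450512265 ≈ -0.090120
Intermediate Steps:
I(f) = (9 + f)*(11 + f)
j(q, M) = 394/(99 + q² + 20*q) (j(q, M) = 2*(197/(99 + q² + 20*q)) = 394/(99 + q² + 20*q))
c = -266488/11235 (c = -24 + 8*(394/(99 + (-116)² + 20*(-116))) = -24 + 8*(394/(99 + 13456 - 2320)) = -24 + 8*(394/11235) = -24 + 3152/11235 = -266488/11235 ≈ -23.719)
((-60*59 - 50) + c)/(47554 - 7455) = ((-60*59 - 50) - 266488/11235)/(47554 - 7455) = ((-3540 - 50) - 266488/11235)/40099 = (-3590 - 266488/11235)*(1/40099) = -40600138/11235*1/40099 = -40600138/450512265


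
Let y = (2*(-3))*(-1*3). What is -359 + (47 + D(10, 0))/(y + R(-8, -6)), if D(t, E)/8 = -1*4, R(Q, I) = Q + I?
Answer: -1421/4 ≈ -355.25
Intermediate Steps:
R(Q, I) = I + Q
D(t, E) = -32 (D(t, E) = 8*(-1*4) = 8*(-4) = -32)
y = 18 (y = -6*(-3) = 18)
-359 + (47 + D(10, 0))/(y + R(-8, -6)) = -359 + (47 - 32)/(18 + (-6 - 8)) = -359 + 15/(18 - 14) = -359 + 15/4 = -1421/4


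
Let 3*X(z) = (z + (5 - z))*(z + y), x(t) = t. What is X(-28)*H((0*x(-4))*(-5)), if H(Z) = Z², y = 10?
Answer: 0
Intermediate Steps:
X(z) = 50/3 + 5*z/3 (X(z) = ((z + (5 - z))*(z + 10))/3 = (5*(10 + z))/3 = (50 + 5*z)/3 = 50/3 + 5*z/3)
X(-28)*H((0*x(-4))*(-5)) = (50/3 + (5/3)*(-28))*((0*(-4))*(-5))² = (50/3 - 140/3)*(0*(-5))² = -30*0² = -30*0 = 0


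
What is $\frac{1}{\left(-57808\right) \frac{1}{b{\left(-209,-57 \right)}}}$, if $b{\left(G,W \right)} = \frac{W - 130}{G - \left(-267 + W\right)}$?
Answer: $\frac{187}{6647920} \approx 2.8129 \cdot 10^{-5}$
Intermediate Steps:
$b{\left(G,W \right)} = \frac{-130 + W}{267 + G - W}$
$\frac{1}{\left(-57808\right) \frac{1}{b{\left(-209,-57 \right)}}} = \frac{1}{\left(-57808\right) \frac{1}{\frac{1}{267 - 209 - -57} \left(-130 - 57\right)}} = \frac{1}{\left(-57808\right) \frac{1}{\frac{1}{267 - 209 + 57} \left(-187\right)}} = \frac{1}{\left(-57808\right) \frac{1}{\frac{1}{115} \left(-187\right)}} = \frac{1}{\left(-57808\right) \frac{1}{- \frac{187}{115}}} = \frac{1}{\left(-57808\right) \left(- \frac{115}{187}\right)} = \frac{1}{\frac{6647920}{187}} = \frac{187}{6647920}$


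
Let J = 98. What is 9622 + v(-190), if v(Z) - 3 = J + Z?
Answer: 9533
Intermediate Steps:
v(Z) = 101 + Z (v(Z) = 3 + (98 + Z) = 101 + Z)
9622 + v(-190) = 9622 + (101 - 190) = 9622 - 89 = 9533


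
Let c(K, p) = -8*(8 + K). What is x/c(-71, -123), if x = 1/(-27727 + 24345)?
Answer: -1/1704528 ≈ -5.8667e-7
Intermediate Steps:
x = -1/3382 (x = 1/(-3382) = -1/3382 ≈ -0.00029568)
c(K, p) = -64 - 8*K
x/c(-71, -123) = -1/(3382*(-64 - 8*(-71))) = -1/(3382*(-64 + 568)) = -1/3382/504 = -1/3382*1/504 = -1/1704528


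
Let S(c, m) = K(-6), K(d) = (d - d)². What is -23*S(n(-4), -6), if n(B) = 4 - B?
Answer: 0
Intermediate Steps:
K(d) = 0 (K(d) = 0² = 0)
S(c, m) = 0
-23*S(n(-4), -6) = -23*0 = 0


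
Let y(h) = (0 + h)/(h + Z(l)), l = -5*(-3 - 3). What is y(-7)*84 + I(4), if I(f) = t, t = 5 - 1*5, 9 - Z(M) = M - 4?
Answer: 49/2 ≈ 24.500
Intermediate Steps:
l = 30 (l = -5*(-6) = 30)
Z(M) = 13 - M (Z(M) = 9 - (M - 4) = 9 - (-4 + M) = 9 + (4 - M) = 13 - M)
t = 0 (t = 5 - 5 = 0)
I(f) = 0
y(h) = h/(-17 + h) (y(h) = (0 + h)/(h + (13 - 1*30)) = h/(h + (13 - 30)) = h/(h - 17) = h/(-17 + h))
y(-7)*84 + I(4) = -7/(-17 - 7)*84 + 0 = -7/(-24)*84 + 0 = -7*(-1/24)*84 + 0 = (7/24)*84 + 0 = 49/2 + 0 = 49/2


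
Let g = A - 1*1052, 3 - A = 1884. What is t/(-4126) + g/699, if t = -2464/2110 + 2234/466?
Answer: -12769817827/3042698070 ≈ -4.1969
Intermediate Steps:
A = -1881 (A = 3 - 1*1884 = 3 - 1884 = -1881)
g = -2933 (g = -1881 - 1*1052 = -1881 - 1052 = -2933)
t = 891379/245815 (t = -2464*1/2110 + 2234*(1/466) = -1232/1055 + 1117/233 = 891379/245815 ≈ 3.6262)
t/(-4126) + g/699 = (891379/245815)/(-4126) - 2933/699 = (891379/245815)*(-1/4126) - 2933*1/699 = -891379/1014232690 - 2933/699 = -12769817827/3042698070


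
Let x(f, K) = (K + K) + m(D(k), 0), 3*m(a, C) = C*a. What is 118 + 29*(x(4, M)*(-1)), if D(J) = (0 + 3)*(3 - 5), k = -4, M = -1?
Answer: 176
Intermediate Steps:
D(J) = -6 (D(J) = 3*(-2) = -6)
m(a, C) = C*a/3 (m(a, C) = (C*a)/3 = C*a/3)
x(f, K) = 2*K (x(f, K) = (K + K) + (⅓)*0*(-6) = 2*K + 0 = 2*K)
118 + 29*(x(4, M)*(-1)) = 118 + 29*((2*(-1))*(-1)) = 118 + 29*(-2*(-1)) = 118 + 29*2 = 118 + 58 = 176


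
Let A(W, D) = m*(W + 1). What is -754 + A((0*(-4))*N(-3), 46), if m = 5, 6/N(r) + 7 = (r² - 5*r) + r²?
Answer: -749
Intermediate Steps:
N(r) = 6/(-7 - 5*r + 2*r²) (N(r) = 6/(-7 + ((r² - 5*r) + r²)) = 6/(-7 + (-5*r + 2*r²)) = 6/(-7 - 5*r + 2*r²))
A(W, D) = 5 + 5*W (A(W, D) = 5*(W + 1) = 5*(1 + W) = 5 + 5*W)
-754 + A((0*(-4))*N(-3), 46) = -754 + (5 + 5*((0*(-4))*(6/(-7 - 5*(-3) + 2*(-3)²)))) = -754 + (5 + 5*(0*(6/(-7 + 15 + 2*9)))) = -754 + (5 + 5*(0*(6/(-7 + 15 + 18)))) = -754 + (5 + 5*(0*(6/26))) = -754 + (5 + 5*(0*(6*(1/26)))) = -754 + (5 + 5*(0*(3/13))) = -754 + (5 + 5*0) = -754 + (5 + 0) = -754 + 5 = -749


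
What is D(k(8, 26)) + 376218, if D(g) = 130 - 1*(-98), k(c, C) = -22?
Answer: 376446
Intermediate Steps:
D(g) = 228 (D(g) = 130 + 98 = 228)
D(k(8, 26)) + 376218 = 228 + 376218 = 376446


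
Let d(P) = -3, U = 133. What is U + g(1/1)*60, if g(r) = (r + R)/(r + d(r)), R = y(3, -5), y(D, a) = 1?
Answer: 73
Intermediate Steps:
R = 1
g(r) = (1 + r)/(-3 + r) (g(r) = (r + 1)/(r - 3) = (1 + r)/(-3 + r))
U + g(1/1)*60 = 133 + ((1 + 1/1)/(-3 + 1/1))*60 = 133 + ((1 + 1)/(-3 + 1))*60 = 133 + (2/(-2))*60 = 133 - ½*2*60 = 133 - 1*60 = 133 - 60 = 73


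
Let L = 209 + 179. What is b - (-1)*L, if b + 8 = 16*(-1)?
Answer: 364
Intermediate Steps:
L = 388
b = -24 (b = -8 + 16*(-1) = -8 - 16 = -24)
b - (-1)*L = -24 - (-1)*388 = -24 - 1*(-388) = -24 + 388 = 364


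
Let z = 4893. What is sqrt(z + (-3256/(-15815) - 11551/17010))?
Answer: sqrt(174845800719724470)/5978070 ≈ 69.947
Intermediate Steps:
sqrt(z + (-3256/(-15815) - 11551/17010)) = sqrt(4893 + (-3256/(-15815) - 11551/17010)) = sqrt(4893 + (-3256*(-1/15815) - 11551*1/17010)) = sqrt(4893 + (3256/15815 - 11551/17010)) = sqrt(4893 - 25458901/53802630) = sqrt(263230809689/53802630) = sqrt(174845800719724470)/5978070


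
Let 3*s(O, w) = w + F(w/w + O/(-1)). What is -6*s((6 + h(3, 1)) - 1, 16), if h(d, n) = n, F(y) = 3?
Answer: -38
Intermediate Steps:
s(O, w) = 1 + w/3 (s(O, w) = (w + 3)/3 = (3 + w)/3 = 1 + w/3)
-6*s((6 + h(3, 1)) - 1, 16) = -6*(1 + (1/3)*16) = -6*(1 + 16/3) = -6*19/3 = -38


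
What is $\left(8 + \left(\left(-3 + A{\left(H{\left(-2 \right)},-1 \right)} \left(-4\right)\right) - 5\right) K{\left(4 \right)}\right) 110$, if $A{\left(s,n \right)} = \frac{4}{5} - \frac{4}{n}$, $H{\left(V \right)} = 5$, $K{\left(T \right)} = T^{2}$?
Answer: $-46992$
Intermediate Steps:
$A{\left(s,n \right)} = \frac{4}{5} - \frac{4}{n}$ ($A{\left(s,n \right)} = 4 \cdot \frac{1}{5} - \frac{4}{n} = \frac{4}{5} - \frac{4}{n}$)
$\left(8 + \left(\left(-3 + A{\left(H{\left(-2 \right)},-1 \right)} \left(-4\right)\right) - 5\right) K{\left(4 \right)}\right) 110 = \left(8 + \left(\left(-3 + \left(\frac{4}{5} - \frac{4}{-1}\right) \left(-4\right)\right) - 5\right) 4^{2}\right) 110 = \left(8 + \left(\left(-3 + \left(\frac{4}{5} - -4\right) \left(-4\right)\right) - 5\right) 16\right) 110 = \left(8 + \left(\left(-3 + \left(\frac{4}{5} + 4\right) \left(-4\right)\right) - 5\right) 16\right) 110 = \left(8 + \left(\left(-3 + \frac{24}{5} \left(-4\right)\right) - 5\right) 16\right) 110 = \left(8 + \left(\left(-3 - \frac{96}{5}\right) - 5\right) 16\right) 110 = \left(8 + \left(- \frac{111}{5} - 5\right) 16\right) 110 = \left(8 - \frac{2176}{5}\right) 110 = \left(- \frac{2136}{5}\right) 110 = -46992$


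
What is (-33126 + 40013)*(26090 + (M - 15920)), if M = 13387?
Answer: 162237059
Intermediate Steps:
(-33126 + 40013)*(26090 + (M - 15920)) = (-33126 + 40013)*(26090 + (13387 - 15920)) = 6887*(26090 - 2533) = 6887*23557 = 162237059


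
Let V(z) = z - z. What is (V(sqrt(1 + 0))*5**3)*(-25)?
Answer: 0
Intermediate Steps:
V(z) = 0
(V(sqrt(1 + 0))*5**3)*(-25) = (0*5**3)*(-25) = (0*125)*(-25) = 0*(-25) = 0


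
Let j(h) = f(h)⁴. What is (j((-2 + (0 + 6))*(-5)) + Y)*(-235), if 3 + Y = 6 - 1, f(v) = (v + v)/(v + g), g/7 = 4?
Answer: -147345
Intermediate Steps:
g = 28 (g = 7*4 = 28)
f(v) = 2*v/(28 + v) (f(v) = (v + v)/(v + 28) = (2*v)/(28 + v) = 2*v/(28 + v))
Y = 2 (Y = -3 + (6 - 1) = -3 + 5 = 2)
j(h) = 16*h⁴/(28 + h)⁴ (j(h) = (2*h/(28 + h))⁴ = 16*h⁴/(28 + h)⁴)
(j((-2 + (0 + 6))*(-5)) + Y)*(-235) = (16*((-2 + (0 + 6))*(-5))⁴/(28 + (-2 + (0 + 6))*(-5))⁴ + 2)*(-235) = (16*((-2 + 6)*(-5))⁴/(28 + (-2 + 6)*(-5))⁴ + 2)*(-235) = (16*(4*(-5))⁴/(28 + 4*(-5))⁴ + 2)*(-235) = (16*(-20)⁴/(28 - 20)⁴ + 2)*(-235) = (16*160000/8⁴ + 2)*(-235) = (16*160000*(1/4096) + 2)*(-235) = (625 + 2)*(-235) = 627*(-235) = -147345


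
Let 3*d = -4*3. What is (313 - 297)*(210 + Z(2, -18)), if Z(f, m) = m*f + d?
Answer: 2720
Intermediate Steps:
d = -4 (d = (-4*3)/3 = (1/3)*(-12) = -4)
Z(f, m) = -4 + f*m (Z(f, m) = m*f - 4 = f*m - 4 = -4 + f*m)
(313 - 297)*(210 + Z(2, -18)) = (313 - 297)*(210 + (-4 + 2*(-18))) = 16*(210 + (-4 - 36)) = 16*(210 - 40) = 16*170 = 2720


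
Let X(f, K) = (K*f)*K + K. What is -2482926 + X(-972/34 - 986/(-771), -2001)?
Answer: -488592690711/4369 ≈ -1.1183e+8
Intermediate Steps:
X(f, K) = K + f*K² (X(f, K) = f*K² + K = K + f*K²)
-2482926 + X(-972/34 - 986/(-771), -2001) = -2482926 - 2001*(1 - 2001*(-972/34 - 986/(-771))) = -2482926 - 2001*(1 - 2001*(-972*1/34 - 986*(-1/771))) = -2482926 - 2001*(1 - 2001*(-486/17 + 986/771)) = -2482926 - 2001*(1 - 2001*(-357944/13107)) = -2482926 - 2001*(1 + 238748648/4369) = -2482926 - 2001*238753017/4369 = -2482926 - 477744787017/4369 = -488592690711/4369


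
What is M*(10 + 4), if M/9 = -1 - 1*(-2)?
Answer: 126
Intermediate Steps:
M = 9 (M = 9*(-1 - 1*(-2)) = 9*(-1 + 2) = 9*1 = 9)
M*(10 + 4) = 9*(10 + 4) = 9*14 = 126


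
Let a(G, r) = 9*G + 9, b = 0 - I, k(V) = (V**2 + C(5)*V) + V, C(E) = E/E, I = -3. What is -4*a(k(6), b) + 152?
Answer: -1612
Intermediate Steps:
C(E) = 1
k(V) = V**2 + 2*V (k(V) = (V**2 + 1*V) + V = (V**2 + V) + V = (V + V**2) + V = V**2 + 2*V)
b = 3 (b = 0 - 1*(-3) = 0 + 3 = 3)
a(G, r) = 9 + 9*G
-4*a(k(6), b) + 152 = -4*(9 + 9*(6*(2 + 6))) + 152 = -4*(9 + 9*(6*8)) + 152 = -4*(9 + 9*48) + 152 = -4*(9 + 432) + 152 = -4*441 + 152 = -1764 + 152 = -1612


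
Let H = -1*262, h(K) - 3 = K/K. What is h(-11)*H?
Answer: -1048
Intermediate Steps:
h(K) = 4 (h(K) = 3 + K/K = 3 + 1 = 4)
H = -262
h(-11)*H = 4*(-262) = -1048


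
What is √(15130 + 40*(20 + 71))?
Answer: √18770 ≈ 137.00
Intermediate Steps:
√(15130 + 40*(20 + 71)) = √(15130 + 40*91) = √(15130 + 3640) = √18770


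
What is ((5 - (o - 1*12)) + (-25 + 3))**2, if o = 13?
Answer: 324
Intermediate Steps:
((5 - (o - 1*12)) + (-25 + 3))**2 = ((5 - (13 - 1*12)) + (-25 + 3))**2 = ((5 - (13 - 12)) - 22)**2 = ((5 - 1*1) - 22)**2 = ((5 - 1) - 22)**2 = (4 - 22)**2 = (-18)**2 = 324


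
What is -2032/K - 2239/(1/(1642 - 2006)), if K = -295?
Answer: 240425852/295 ≈ 8.1500e+5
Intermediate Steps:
-2032/K - 2239/(1/(1642 - 2006)) = -2032/(-295) - 2239/(1/(1642 - 2006)) = -2032*(-1/295) - 2239/(1/(-364)) = 2032/295 - 2239/(-1/364) = 2032/295 - 2239*(-364) = 2032/295 + 814996 = 240425852/295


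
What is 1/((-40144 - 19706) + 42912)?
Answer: -1/16938 ≈ -5.9039e-5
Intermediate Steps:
1/((-40144 - 19706) + 42912) = 1/(-59850 + 42912) = 1/(-16938) = -1/16938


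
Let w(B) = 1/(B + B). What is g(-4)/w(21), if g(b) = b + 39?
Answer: 1470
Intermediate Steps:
g(b) = 39 + b
w(B) = 1/(2*B)
g(-4)/w(21) = (39 - 4)/(((1/2)/21)) = 35/(((1/2)*(1/21))) = 35/(1/42) = 35*42 = 1470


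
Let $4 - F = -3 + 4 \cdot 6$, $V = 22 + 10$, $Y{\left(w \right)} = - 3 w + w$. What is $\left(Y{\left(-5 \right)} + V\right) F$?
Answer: $-714$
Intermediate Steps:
$Y{\left(w \right)} = - 2 w$
$V = 32$
$F = -17$ ($F = 4 - \left(-3 + 4 \cdot 6\right) = 4 - \left(-3 + 24\right) = 4 - 21 = -17$)
$\left(Y{\left(-5 \right)} + V\right) F = \left(\left(-2\right) \left(-5\right) + 32\right) \left(-17\right) = \left(10 + 32\right) \left(-17\right) = 42 \left(-17\right) = -714$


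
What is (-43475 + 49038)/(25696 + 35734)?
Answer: 5563/61430 ≈ 0.090558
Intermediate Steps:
(-43475 + 49038)/(25696 + 35734) = 5563/61430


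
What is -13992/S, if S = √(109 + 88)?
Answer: -13992*√197/197 ≈ -996.89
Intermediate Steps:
S = √197 ≈ 14.036
-13992/S = -13992/(√197) = -13992*√197/197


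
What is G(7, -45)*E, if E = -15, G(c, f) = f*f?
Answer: -30375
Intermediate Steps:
G(c, f) = f**2
G(7, -45)*E = (-45)**2*(-15) = 2025*(-15) = -30375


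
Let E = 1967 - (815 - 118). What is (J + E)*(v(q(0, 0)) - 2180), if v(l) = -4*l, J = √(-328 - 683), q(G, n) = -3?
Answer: -2753360 - 2168*I*√1011 ≈ -2.7534e+6 - 68934.0*I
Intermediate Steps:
J = I*√1011 (J = √(-1011) = I*√1011 ≈ 31.796*I)
E = 1270 (E = 1967 - 1*697 = 1967 - 697 = 1270)
(J + E)*(v(q(0, 0)) - 2180) = (I*√1011 + 1270)*(-4*(-3) - 2180) = (1270 + I*√1011)*(12 - 2180) = (1270 + I*√1011)*(-2168) = -2753360 - 2168*I*√1011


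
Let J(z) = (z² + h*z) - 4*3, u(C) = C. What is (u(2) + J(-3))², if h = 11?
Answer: 1156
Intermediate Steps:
J(z) = -12 + z² + 11*z (J(z) = (z² + 11*z) - 4*3 = (z² + 11*z) - 12 = -12 + z² + 11*z)
(u(2) + J(-3))² = (2 + (-12 + (-3)² + 11*(-3)))² = (2 + (-12 + 9 - 33))² = (2 - 36)² = (-34)² = 1156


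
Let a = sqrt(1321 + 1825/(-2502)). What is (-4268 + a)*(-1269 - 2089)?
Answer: 14331944 - 1679*sqrt(918322126)/417 ≈ 1.4210e+7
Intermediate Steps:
a = sqrt(918322126)/834 (a = sqrt(1321 + 1825*(-1/2502)) = sqrt(1321 - 1825/2502) = sqrt(3303317/2502) = sqrt(918322126)/834 ≈ 36.336)
(-4268 + a)*(-1269 - 2089) = (-4268 + sqrt(918322126)/834)*(-1269 - 2089) = (-4268 + sqrt(918322126)/834)*(-3358) = 14331944 - 1679*sqrt(918322126)/417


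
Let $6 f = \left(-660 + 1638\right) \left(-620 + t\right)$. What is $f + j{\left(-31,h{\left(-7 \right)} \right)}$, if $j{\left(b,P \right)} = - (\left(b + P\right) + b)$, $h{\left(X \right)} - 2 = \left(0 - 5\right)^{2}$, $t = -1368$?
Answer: $-324009$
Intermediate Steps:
$h{\left(X \right)} = 27$ ($h{\left(X \right)} = 2 + \left(0 - 5\right)^{2} = 2 + \left(-5\right)^{2} = 2 + 25 = 27$)
$j{\left(b,P \right)} = - P - 2 b$ ($j{\left(b,P \right)} = - (\left(P + b\right) + b) = - (P + 2 b) = - P - 2 b$)
$f = -324044$ ($f = \frac{\left(-660 + 1638\right) \left(-620 - 1368\right)}{6} = \frac{978 \left(-1988\right)}{6} = \frac{1}{6} \left(-1944264\right) = -324044$)
$f + j{\left(-31,h{\left(-7 \right)} \right)} = -324044 - -35 = -324044 + \left(-27 + 62\right) = -324044 + 35 = -324009$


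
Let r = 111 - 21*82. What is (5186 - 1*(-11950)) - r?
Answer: 18747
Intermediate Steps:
r = -1611 (r = 111 - 1722 = -1611)
(5186 - 1*(-11950)) - r = (5186 - 1*(-11950)) - 1*(-1611) = (5186 + 11950) + 1611 = 17136 + 1611 = 18747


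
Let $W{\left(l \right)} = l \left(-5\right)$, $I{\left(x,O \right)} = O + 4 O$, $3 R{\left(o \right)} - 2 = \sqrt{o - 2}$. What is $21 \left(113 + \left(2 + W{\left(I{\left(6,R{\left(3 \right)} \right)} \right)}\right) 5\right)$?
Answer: $-42$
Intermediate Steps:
$R{\left(o \right)} = \frac{2}{3} + \frac{\sqrt{-2 + o}}{3}$ ($R{\left(o \right)} = \frac{2}{3} + \frac{\sqrt{o - 2}}{3} = \frac{2}{3} + \frac{\sqrt{-2 + o}}{3}$)
$I{\left(x,O \right)} = 5 O$
$W{\left(l \right)} = - 5 l$
$21 \left(113 + \left(2 + W{\left(I{\left(6,R{\left(3 \right)} \right)} \right)}\right) 5\right) = 21 \left(113 + \left(2 - 5 \cdot 5 \left(\frac{2}{3} + \frac{\sqrt{-2 + 3}}{3}\right)\right) 5\right) = 21 \left(113 + \left(2 - 5 \cdot 5 \left(\frac{2}{3} + \frac{\sqrt{1}}{3}\right)\right) 5\right) = 21 \left(113 + \left(2 - 5 \cdot 5 \left(\frac{2}{3} + \frac{1}{3} \cdot 1\right)\right) 5\right) = 21 \left(113 + \left(2 - 5 \cdot 5 \left(\frac{2}{3} + \frac{1}{3}\right)\right) 5\right) = 21 \left(113 + \left(2 - 5 \cdot 5 \cdot 1\right) 5\right) = 21 \left(113 + \left(2 - 25\right) 5\right) = 21 \left(113 - 115\right) = 21 \left(-2\right) = -42$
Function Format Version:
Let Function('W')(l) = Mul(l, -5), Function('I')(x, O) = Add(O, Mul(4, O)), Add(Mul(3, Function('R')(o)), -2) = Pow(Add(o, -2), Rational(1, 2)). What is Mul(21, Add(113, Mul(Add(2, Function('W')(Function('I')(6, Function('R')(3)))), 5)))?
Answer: -42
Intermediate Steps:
Function('R')(o) = Add(Rational(2, 3), Mul(Rational(1, 3), Pow(Add(-2, o), Rational(1, 2)))) (Function('R')(o) = Add(Rational(2, 3), Mul(Rational(1, 3), Pow(Add(o, -2), Rational(1, 2)))) = Add(Rational(2, 3), Mul(Rational(1, 3), Pow(Add(-2, o), Rational(1, 2)))))
Function('I')(x, O) = Mul(5, O)
Function('W')(l) = Mul(-5, l)
Mul(21, Add(113, Mul(Add(2, Function('W')(Function('I')(6, Function('R')(3)))), 5))) = Mul(21, Add(113, Mul(Add(2, Mul(-5, Mul(5, Add(Rational(2, 3), Mul(Rational(1, 3), Pow(Add(-2, 3), Rational(1, 2))))))), 5))) = Mul(21, Add(113, Mul(Add(2, Mul(-5, Mul(5, Add(Rational(2, 3), Mul(Rational(1, 3), Pow(1, Rational(1, 2))))))), 5))) = Mul(21, Add(113, Mul(Add(2, Mul(-5, Mul(5, Add(Rational(2, 3), Mul(Rational(1, 3), 1))))), 5))) = Mul(21, Add(113, Mul(Add(2, Mul(-5, Mul(5, Add(Rational(2, 3), Rational(1, 3))))), 5))) = Mul(21, Add(113, Mul(Add(2, Mul(-5, Mul(5, 1))), 5))) = Mul(21, Add(113, Mul(Add(2, Mul(-5, 5)), 5))) = Mul(21, Add(113, Mul(Add(2, -25), 5))) = Mul(21, Add(113, Mul(-23, 5))) = Mul(21, Add(113, -115)) = Mul(21, -2) = -42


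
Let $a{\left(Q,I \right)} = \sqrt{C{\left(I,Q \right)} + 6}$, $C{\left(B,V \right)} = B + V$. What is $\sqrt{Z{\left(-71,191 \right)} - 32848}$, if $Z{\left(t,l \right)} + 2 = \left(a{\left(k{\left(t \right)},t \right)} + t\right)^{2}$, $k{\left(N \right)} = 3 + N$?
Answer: $\sqrt{-32850 + \left(-71 + i \sqrt{133}\right)^{2}} \approx 4.8963 - 167.23 i$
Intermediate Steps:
$a{\left(Q,I \right)} = \sqrt{6 + I + Q}$ ($a{\left(Q,I \right)} = \sqrt{\left(I + Q\right) + 6} = \sqrt{6 + I + Q}$)
$Z{\left(t,l \right)} = -2 + \left(t + \sqrt{9 + 2 t}\right)^{2}$ ($Z{\left(t,l \right)} = -2 + \left(\sqrt{6 + t + \left(3 + t\right)} + t\right)^{2} = -2 + \left(\sqrt{9 + 2 t} + t\right)^{2} = -2 + \left(t + \sqrt{9 + 2 t}\right)^{2}$)
$\sqrt{Z{\left(-71,191 \right)} - 32848} = \sqrt{\left(-2 + \left(-71 + \sqrt{9 + 2 \left(-71\right)}\right)^{2}\right) - 32848} = \sqrt{\left(-2 + \left(-71 + \sqrt{9 - 142}\right)^{2}\right) - 32848} = \sqrt{\left(-2 + \left(-71 + \sqrt{-133}\right)^{2}\right) - 32848} = \sqrt{\left(-2 + \left(-71 + i \sqrt{133}\right)^{2}\right) - 32848} = \sqrt{-32850 + \left(-71 + i \sqrt{133}\right)^{2}}$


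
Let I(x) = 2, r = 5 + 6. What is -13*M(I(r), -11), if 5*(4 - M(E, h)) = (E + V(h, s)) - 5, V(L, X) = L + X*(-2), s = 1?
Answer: -468/5 ≈ -93.600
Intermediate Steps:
r = 11
V(L, X) = L - 2*X
M(E, h) = 27/5 - E/5 - h/5 (M(E, h) = 4 - ((E + (h - 2*1)) - 5)/5 = 4 - ((E + (h - 2)) - 5)/5 = 4 - ((E + (-2 + h)) - 5)/5 = 4 - ((-2 + E + h) - 5)/5 = 4 - (-7 + E + h)/5 = 4 + (7/5 - E/5 - h/5) = 27/5 - E/5 - h/5)
-13*M(I(r), -11) = -13*(27/5 - 1/5*2 - 1/5*(-11)) = -13*(27/5 - 2/5 + 11/5) = -13*36/5 = -468/5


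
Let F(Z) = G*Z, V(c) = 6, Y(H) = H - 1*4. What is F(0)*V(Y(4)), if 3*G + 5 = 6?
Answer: 0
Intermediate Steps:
G = ⅓ (G = -5/3 + (⅓)*6 = -5/3 + 2 = ⅓ ≈ 0.33333)
Y(H) = -4 + H (Y(H) = H - 4 = -4 + H)
F(Z) = Z/3
F(0)*V(Y(4)) = ((⅓)*0)*6 = 0*6 = 0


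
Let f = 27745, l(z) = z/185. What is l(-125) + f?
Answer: 1026540/37 ≈ 27744.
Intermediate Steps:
l(z) = z/185 (l(z) = z*(1/185) = z/185)
l(-125) + f = (1/185)*(-125) + 27745 = -25/37 + 27745 = 1026540/37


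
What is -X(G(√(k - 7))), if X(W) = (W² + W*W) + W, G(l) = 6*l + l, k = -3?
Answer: 980 - 7*I*√10 ≈ 980.0 - 22.136*I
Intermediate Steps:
G(l) = 7*l
X(W) = W + 2*W² (X(W) = (W² + W²) + W = 2*W² + W = W + 2*W²)
-X(G(√(k - 7))) = -7*√(-3 - 7)*(1 + 2*(7*√(-3 - 7))) = -7*√(-10)*(1 + 2*(7*√(-10))) = -7*(I*√10)*(1 + 2*(7*(I*√10))) = -7*I*√10*(1 + 2*(7*I*√10)) = -7*I*√10*(1 + 14*I*√10)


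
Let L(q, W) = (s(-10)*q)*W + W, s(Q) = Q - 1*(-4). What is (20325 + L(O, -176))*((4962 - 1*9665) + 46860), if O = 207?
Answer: 10064604337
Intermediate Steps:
s(Q) = 4 + Q (s(Q) = Q + 4 = 4 + Q)
L(q, W) = W - 6*W*q (L(q, W) = ((4 - 10)*q)*W + W = (-6*q)*W + W = -6*W*q + W = W - 6*W*q)
(20325 + L(O, -176))*((4962 - 1*9665) + 46860) = (20325 - 176*(1 - 6*207))*((4962 - 1*9665) + 46860) = (20325 - 176*(1 - 1242))*((4962 - 9665) + 46860) = (20325 - 176*(-1241))*(-4703 + 46860) = (20325 + 218416)*42157 = 238741*42157 = 10064604337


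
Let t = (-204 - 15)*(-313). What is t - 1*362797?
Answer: -294250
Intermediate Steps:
t = 68547 (t = -219*(-313) = 68547)
t - 1*362797 = 68547 - 1*362797 = 68547 - 362797 = -294250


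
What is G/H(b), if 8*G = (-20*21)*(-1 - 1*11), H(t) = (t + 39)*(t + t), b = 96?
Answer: 7/288 ≈ 0.024306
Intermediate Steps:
H(t) = 2*t*(39 + t) (H(t) = (39 + t)*(2*t) = 2*t*(39 + t))
G = 630 (G = ((-20*21)*(-1 - 1*11))/8 = (-420*(-1 - 11))/8 = (-420*(-12))/8 = (⅛)*5040 = 630)
G/H(b) = 630/((2*96*(39 + 96))) = 630/((2*96*135)) = 630/25920 = 630*(1/25920) = 7/288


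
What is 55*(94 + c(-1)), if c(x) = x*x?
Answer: 5225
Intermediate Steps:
c(x) = x**2
55*(94 + c(-1)) = 55*(94 + (-1)**2) = 55*(94 + 1) = 55*95 = 5225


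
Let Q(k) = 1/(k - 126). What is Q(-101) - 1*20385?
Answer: -4627396/227 ≈ -20385.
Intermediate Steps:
Q(k) = 1/(-126 + k)
Q(-101) - 1*20385 = 1/(-126 - 101) - 1*20385 = 1/(-227) - 20385 = -1/227 - 20385 = -4627396/227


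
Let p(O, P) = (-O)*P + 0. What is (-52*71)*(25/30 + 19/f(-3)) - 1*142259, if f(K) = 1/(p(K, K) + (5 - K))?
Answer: -225563/3 ≈ -75188.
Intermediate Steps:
p(O, P) = -O*P (p(O, P) = -O*P + 0 = -O*P)
f(K) = 1/(5 - K - K**2) (f(K) = 1/(-K*K + (5 - K)) = 1/(-K**2 + (5 - K)) = 1/(5 - K - K**2))
(-52*71)*(25/30 + 19/f(-3)) - 1*142259 = (-52*71)*(25/30 + 19/((-1/(-5 - 3 + (-3)**2)))) - 1*142259 = -3692*(25*(1/30) + 19/((-1/(-5 - 3 + 9)))) - 142259 = -3692*(5/6 + 19/((-1/1))) - 142259 = -3692*(5/6 + 19/((-1*1))) - 142259 = -3692*(5/6 + 19/(-1)) - 142259 = -3692*(5/6 + 19*(-1)) - 142259 = -3692*(5/6 - 19) - 142259 = -3692*(-109/6) - 142259 = 201214/3 - 142259 = -225563/3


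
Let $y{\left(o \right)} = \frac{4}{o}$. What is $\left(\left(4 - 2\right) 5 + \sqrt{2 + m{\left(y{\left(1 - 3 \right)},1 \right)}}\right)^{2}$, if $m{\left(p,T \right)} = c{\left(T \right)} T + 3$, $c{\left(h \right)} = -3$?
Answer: $\left(10 + \sqrt{2}\right)^{2} \approx 130.28$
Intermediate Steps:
$m{\left(p,T \right)} = 3 - 3 T$ ($m{\left(p,T \right)} = - 3 T + 3 = 3 - 3 T$)
$\left(\left(4 - 2\right) 5 + \sqrt{2 + m{\left(y{\left(1 - 3 \right)},1 \right)}}\right)^{2} = \left(\left(4 - 2\right) 5 + \sqrt{2 + \left(3 - 3\right)}\right)^{2} = \left(2 \cdot 5 + \sqrt{2 + \left(3 - 3\right)}\right)^{2} = \left(10 + \sqrt{2 + 0}\right)^{2} = \left(10 + \sqrt{2}\right)^{2}$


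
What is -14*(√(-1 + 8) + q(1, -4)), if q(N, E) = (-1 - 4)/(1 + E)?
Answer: -70/3 - 14*√7 ≈ -60.374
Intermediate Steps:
q(N, E) = -5/(1 + E)
-14*(√(-1 + 8) + q(1, -4)) = -14*(√(-1 + 8) - 5/(1 - 4)) = -14*(√7 - 5/(-3)) = -14*(√7 - 5*(-⅓)) = -14*(√7 + 5/3) = -14*(5/3 + √7) = -70/3 - 14*√7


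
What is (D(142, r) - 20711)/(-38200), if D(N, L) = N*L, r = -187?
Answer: 9453/7640 ≈ 1.2373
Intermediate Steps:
D(N, L) = L*N
(D(142, r) - 20711)/(-38200) = (-187*142 - 20711)/(-38200) = (-26554 - 20711)*(-1/38200) = -47265*(-1/38200) = 9453/7640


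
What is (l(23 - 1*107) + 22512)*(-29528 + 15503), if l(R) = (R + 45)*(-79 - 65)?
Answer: -394495200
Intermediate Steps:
l(R) = -6480 - 144*R (l(R) = (45 + R)*(-144) = -6480 - 144*R)
(l(23 - 1*107) + 22512)*(-29528 + 15503) = ((-6480 - 144*(23 - 1*107)) + 22512)*(-29528 + 15503) = ((-6480 - 144*(23 - 107)) + 22512)*(-14025) = ((-6480 - 144*(-84)) + 22512)*(-14025) = ((-6480 + 12096) + 22512)*(-14025) = (5616 + 22512)*(-14025) = 28128*(-14025) = -394495200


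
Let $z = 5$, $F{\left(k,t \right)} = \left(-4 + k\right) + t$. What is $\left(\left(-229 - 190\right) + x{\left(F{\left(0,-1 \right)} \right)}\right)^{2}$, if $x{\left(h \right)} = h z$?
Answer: $197136$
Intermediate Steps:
$F{\left(k,t \right)} = -4 + k + t$
$x{\left(h \right)} = 5 h$ ($x{\left(h \right)} = h 5 = 5 h$)
$\left(\left(-229 - 190\right) + x{\left(F{\left(0,-1 \right)} \right)}\right)^{2} = \left(\left(-229 - 190\right) + 5 \left(-4 + 0 - 1\right)\right)^{2} = \left(-419 + 5 \left(-5\right)\right)^{2} = \left(-419 - 25\right)^{2} = \left(-444\right)^{2} = 197136$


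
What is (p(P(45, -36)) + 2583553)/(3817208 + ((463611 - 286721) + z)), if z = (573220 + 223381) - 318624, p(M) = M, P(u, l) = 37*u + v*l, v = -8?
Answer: 2585506/4472075 ≈ 0.57814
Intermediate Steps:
P(u, l) = -8*l + 37*u (P(u, l) = 37*u - 8*l = -8*l + 37*u)
z = 477977 (z = 796601 - 318624 = 477977)
(p(P(45, -36)) + 2583553)/(3817208 + ((463611 - 286721) + z)) = ((-8*(-36) + 37*45) + 2583553)/(3817208 + ((463611 - 286721) + 477977)) = ((288 + 1665) + 2583553)/(3817208 + (176890 + 477977)) = (1953 + 2583553)/(3817208 + 654867) = 2585506/4472075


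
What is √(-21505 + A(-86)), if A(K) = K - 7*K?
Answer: I*√20989 ≈ 144.88*I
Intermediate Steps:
A(K) = -6*K
√(-21505 + A(-86)) = √(-21505 - 6*(-86)) = √(-21505 + 516) = √(-20989) = I*√20989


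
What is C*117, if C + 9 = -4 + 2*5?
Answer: -351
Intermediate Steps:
C = -3 (C = -9 + (-4 + 2*5) = -9 + (-4 + 10) = -9 + 6 = -3)
C*117 = -3*117 = -351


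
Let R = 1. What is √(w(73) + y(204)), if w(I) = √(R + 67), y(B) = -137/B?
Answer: √(-6987 + 20808*√17)/102 ≈ 2.7522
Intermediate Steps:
w(I) = 2*√17 (w(I) = √(1 + 67) = √68 = 2*√17)
√(w(73) + y(204)) = √(2*√17 - 137/204) = √(-137/204 + 2*√17)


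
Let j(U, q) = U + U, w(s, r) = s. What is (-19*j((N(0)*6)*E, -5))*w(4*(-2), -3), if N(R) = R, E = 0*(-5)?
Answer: 0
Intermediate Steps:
E = 0
j(U, q) = 2*U
(-19*j((N(0)*6)*E, -5))*w(4*(-2), -3) = (-38*(0*6)*0)*(4*(-2)) = -38*0*0*(-8) = -38*0*(-8) = -19*0*(-8) = 0*(-8) = 0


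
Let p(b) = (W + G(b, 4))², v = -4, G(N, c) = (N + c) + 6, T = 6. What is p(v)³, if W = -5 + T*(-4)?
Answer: 148035889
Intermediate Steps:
G(N, c) = 6 + N + c
W = -29 (W = -5 + 6*(-4) = -5 - 24 = -29)
p(b) = (-19 + b)² (p(b) = (-29 + (6 + b + 4))² = (-29 + (10 + b))² = (-19 + b)²)
p(v)³ = ((-19 - 4)²)³ = ((-23)²)³ = 529³ = 148035889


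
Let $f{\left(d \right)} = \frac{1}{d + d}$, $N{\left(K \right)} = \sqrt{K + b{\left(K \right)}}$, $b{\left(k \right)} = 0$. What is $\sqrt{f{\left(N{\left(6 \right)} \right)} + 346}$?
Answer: $\frac{\sqrt{12456 + 3 \sqrt{6}}}{6} \approx 18.607$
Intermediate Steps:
$N{\left(K \right)} = \sqrt{K}$ ($N{\left(K \right)} = \sqrt{K + 0} = \sqrt{K}$)
$f{\left(d \right)} = \frac{1}{2 d}$
$\sqrt{f{\left(N{\left(6 \right)} \right)} + 346} = \sqrt{\frac{1}{2 \sqrt{6}} + 346} = \sqrt{\frac{\frac{1}{6} \sqrt{6}}{2} + 346} = \sqrt{\frac{\sqrt{6}}{12} + 346} = \sqrt{346 + \frac{\sqrt{6}}{12}}$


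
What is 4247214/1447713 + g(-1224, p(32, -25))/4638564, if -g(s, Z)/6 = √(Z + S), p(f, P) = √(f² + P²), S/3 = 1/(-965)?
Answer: 1415738/482571 - √(-2895 + 931225*√1649)/746035710 ≈ 2.9337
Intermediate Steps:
S = -3/965 (S = 3/(-965) = 3*(-1/965) = -3/965 ≈ -0.0031088)
p(f, P) = √(P² + f²)
g(s, Z) = -6*√(-3/965 + Z) (g(s, Z) = -6*√(Z - 3/965) = -6*√(-3/965 + Z))
4247214/1447713 + g(-1224, p(32, -25))/4638564 = 4247214/1447713 - 6*√(-2895 + 931225*√((-25)² + 32²))/965/4638564 = 4247214*(1/1447713) - 6*√(-2895 + 931225*√(625 + 1024))/965*(1/4638564) = 1415738/482571 - 6*√(-2895 + 931225*√1649)/965*(1/4638564) = 1415738/482571 - √(-2895 + 931225*√1649)/746035710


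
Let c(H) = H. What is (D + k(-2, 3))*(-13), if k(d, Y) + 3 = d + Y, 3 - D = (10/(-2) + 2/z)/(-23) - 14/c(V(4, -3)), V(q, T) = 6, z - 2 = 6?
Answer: -11219/276 ≈ -40.649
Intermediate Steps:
z = 8 (z = 2 + 6 = 8)
D = 1415/276 (D = 3 - ((10/(-2) + 2/8)/(-23) - 14/6) = 3 - ((10*(-½) + 2*(⅛))*(-1/23) - 14*⅙) = 3 - ((-5 + ¼)*(-1/23) - 7/3) = 3 - (-19/4*(-1/23) - 7/3) = 3 - (19/92 - 7/3) = 3 - 1*(-587/276) = 3 + 587/276 = 1415/276 ≈ 5.1268)
k(d, Y) = -3 + Y + d (k(d, Y) = -3 + (d + Y) = -3 + (Y + d) = -3 + Y + d)
(D + k(-2, 3))*(-13) = (1415/276 + (-3 + 3 - 2))*(-13) = (1415/276 - 2)*(-13) = (863/276)*(-13) = -11219/276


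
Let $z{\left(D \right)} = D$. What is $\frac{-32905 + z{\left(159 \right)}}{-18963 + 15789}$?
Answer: $\frac{16373}{1587} \approx 10.317$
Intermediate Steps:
$\frac{-32905 + z{\left(159 \right)}}{-18963 + 15789} = \frac{-32905 + 159}{-18963 + 15789} = - \frac{32746}{-3174} = \left(-32746\right) \left(- \frac{1}{3174}\right) = \frac{16373}{1587}$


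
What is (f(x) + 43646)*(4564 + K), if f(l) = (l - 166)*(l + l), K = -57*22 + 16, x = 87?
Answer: 99447400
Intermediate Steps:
K = -1238 (K = -1254 + 16 = -1238)
f(l) = 2*l*(-166 + l) (f(l) = (-166 + l)*(2*l) = 2*l*(-166 + l))
(f(x) + 43646)*(4564 + K) = (2*87*(-166 + 87) + 43646)*(4564 - 1238) = (2*87*(-79) + 43646)*3326 = (-13746 + 43646)*3326 = 29900*3326 = 99447400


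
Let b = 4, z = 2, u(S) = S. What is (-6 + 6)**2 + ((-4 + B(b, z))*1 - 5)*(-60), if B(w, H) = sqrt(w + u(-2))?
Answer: 540 - 60*sqrt(2) ≈ 455.15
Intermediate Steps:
B(w, H) = sqrt(-2 + w) (B(w, H) = sqrt(w - 2) = sqrt(-2 + w))
(-6 + 6)**2 + ((-4 + B(b, z))*1 - 5)*(-60) = (-6 + 6)**2 + ((-4 + sqrt(-2 + 4))*1 - 5)*(-60) = 0**2 + ((-4 + sqrt(2))*1 - 5)*(-60) = 0 + ((-4 + sqrt(2)) - 5)*(-60) = 0 + (-9 + sqrt(2))*(-60) = 0 + (540 - 60*sqrt(2)) = 540 - 60*sqrt(2)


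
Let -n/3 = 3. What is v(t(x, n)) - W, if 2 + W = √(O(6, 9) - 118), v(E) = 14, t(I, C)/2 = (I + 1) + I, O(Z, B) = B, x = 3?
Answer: 16 - I*√109 ≈ 16.0 - 10.44*I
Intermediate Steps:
n = -9 (n = -3*3 = -9)
t(I, C) = 2 + 4*I (t(I, C) = 2*((I + 1) + I) = 2*((1 + I) + I) = 2*(1 + 2*I) = 2 + 4*I)
W = -2 + I*√109 (W = -2 + √(9 - 118) = -2 + √(-109) = -2 + I*√109 ≈ -2.0 + 10.44*I)
v(t(x, n)) - W = 14 - (-2 + I*√109) = 14 + (2 - I*√109) = 16 - I*√109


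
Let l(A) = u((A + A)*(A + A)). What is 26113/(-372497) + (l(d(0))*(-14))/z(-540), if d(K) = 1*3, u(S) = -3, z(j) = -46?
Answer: -8423036/8567431 ≈ -0.98315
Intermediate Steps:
d(K) = 3
l(A) = -3
26113/(-372497) + (l(d(0))*(-14))/z(-540) = 26113/(-372497) - 3*(-14)/(-46) = 26113*(-1/372497) + 42*(-1/46) = -26113/372497 - 21/23 = -8423036/8567431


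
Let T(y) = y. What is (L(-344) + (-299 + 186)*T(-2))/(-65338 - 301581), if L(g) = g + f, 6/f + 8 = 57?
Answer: 5776/17979031 ≈ 0.00032126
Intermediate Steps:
f = 6/49 (f = 6/(-8 + 57) = 6/49 ≈ 0.12245)
L(g) = 6/49 + g (L(g) = g + 6/49 = 6/49 + g)
(L(-344) + (-299 + 186)*T(-2))/(-65338 - 301581) = ((6/49 - 344) + (-299 + 186)*(-2))/(-65338 - 301581) = (-16850/49 - 113*(-2))/(-366919) = (-16850/49 + 226)*(-1/366919) = -5776/49*(-1/366919) = 5776/17979031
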